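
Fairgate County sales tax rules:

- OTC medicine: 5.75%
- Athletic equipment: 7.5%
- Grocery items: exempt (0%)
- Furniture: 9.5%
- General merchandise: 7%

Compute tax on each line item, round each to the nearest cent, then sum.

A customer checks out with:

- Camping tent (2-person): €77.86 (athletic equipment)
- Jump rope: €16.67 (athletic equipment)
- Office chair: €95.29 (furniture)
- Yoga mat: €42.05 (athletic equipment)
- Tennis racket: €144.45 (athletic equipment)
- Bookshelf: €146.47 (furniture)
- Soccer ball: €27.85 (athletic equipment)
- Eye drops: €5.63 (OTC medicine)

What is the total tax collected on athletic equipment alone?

€23.16

Camping tent (2-person) €77.86: athletic equipment → 7.5% → €5.84
Jump rope €16.67: athletic equipment → 7.5% → €1.25
Yoga mat €42.05: athletic equipment → 7.5% → €3.15
Tennis racket €144.45: athletic equipment → 7.5% → €10.83
Soccer ball €27.85: athletic equipment → 7.5% → €2.09
Tax on athletic equipment = €5.84 + €1.25 + €3.15 + €10.83 + €2.09 = €23.16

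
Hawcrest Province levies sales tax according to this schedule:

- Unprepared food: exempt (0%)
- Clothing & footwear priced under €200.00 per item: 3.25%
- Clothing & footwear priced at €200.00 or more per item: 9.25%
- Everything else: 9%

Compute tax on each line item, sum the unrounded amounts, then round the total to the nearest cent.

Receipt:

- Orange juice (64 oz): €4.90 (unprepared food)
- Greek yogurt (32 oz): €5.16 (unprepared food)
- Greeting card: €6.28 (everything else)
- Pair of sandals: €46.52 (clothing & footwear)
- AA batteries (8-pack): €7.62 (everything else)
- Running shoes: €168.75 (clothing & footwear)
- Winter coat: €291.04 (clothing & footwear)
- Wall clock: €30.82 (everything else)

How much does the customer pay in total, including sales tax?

€599.03

Orange juice (64 oz) €4.90: unprepared food → 0% → €0.00
Greek yogurt (32 oz) €5.16: unprepared food → 0% → €0.00
Greeting card €6.28: everything else → 9% → €0.5652
Pair of sandals €46.52: clothing & footwear, under €200.00 → 3.25% → €1.5119
AA batteries (8-pack) €7.62: everything else → 9% → €0.6858
Running shoes €168.75: clothing & footwear, under €200.00 → 3.25% → €5.484375
Winter coat €291.04: clothing & footwear, €200.00 or more → 9.25% → €26.9212
Wall clock €30.82: everything else → 9% → €2.7738
Subtotal = €561.09; unrounded tax = €37.942275 → €37.94; total due = €599.03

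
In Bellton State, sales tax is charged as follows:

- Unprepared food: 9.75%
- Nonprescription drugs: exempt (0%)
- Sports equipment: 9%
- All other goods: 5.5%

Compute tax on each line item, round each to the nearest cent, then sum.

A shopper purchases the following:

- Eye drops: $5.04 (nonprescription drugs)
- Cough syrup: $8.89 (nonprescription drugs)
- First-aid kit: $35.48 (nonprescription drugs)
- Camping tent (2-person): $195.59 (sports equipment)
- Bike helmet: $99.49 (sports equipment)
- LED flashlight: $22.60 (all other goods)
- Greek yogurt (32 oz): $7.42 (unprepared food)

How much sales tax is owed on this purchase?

Eye drops $5.04: nonprescription drugs → 0% → $0.00
Cough syrup $8.89: nonprescription drugs → 0% → $0.00
First-aid kit $35.48: nonprescription drugs → 0% → $0.00
Camping tent (2-person) $195.59: sports equipment → 9% → $17.60
Bike helmet $99.49: sports equipment → 9% → $8.95
LED flashlight $22.60: all other goods → 5.5% → $1.24
Greek yogurt (32 oz) $7.42: unprepared food → 9.75% → $0.72
Total tax = $17.60 + $8.95 + $1.24 + $0.72 = $28.51

$28.51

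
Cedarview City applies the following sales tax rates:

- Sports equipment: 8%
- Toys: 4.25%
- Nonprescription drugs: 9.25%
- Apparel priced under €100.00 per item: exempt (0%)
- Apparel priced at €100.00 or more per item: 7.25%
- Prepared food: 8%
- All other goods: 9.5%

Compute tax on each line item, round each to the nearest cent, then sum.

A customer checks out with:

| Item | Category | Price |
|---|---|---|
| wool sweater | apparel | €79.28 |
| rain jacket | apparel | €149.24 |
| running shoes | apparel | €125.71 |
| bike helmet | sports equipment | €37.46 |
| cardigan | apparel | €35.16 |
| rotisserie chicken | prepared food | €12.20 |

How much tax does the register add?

Wool sweater €79.28: apparel, under €100.00 → 0% → €0.00
Rain jacket €149.24: apparel, €100.00 or more → 7.25% → €10.82
Running shoes €125.71: apparel, €100.00 or more → 7.25% → €9.11
Bike helmet €37.46: sports equipment → 8% → €3.00
Cardigan €35.16: apparel, under €100.00 → 0% → €0.00
Rotisserie chicken €12.20: prepared food → 8% → €0.98
Total tax = €10.82 + €9.11 + €3.00 + €0.98 = €23.91

€23.91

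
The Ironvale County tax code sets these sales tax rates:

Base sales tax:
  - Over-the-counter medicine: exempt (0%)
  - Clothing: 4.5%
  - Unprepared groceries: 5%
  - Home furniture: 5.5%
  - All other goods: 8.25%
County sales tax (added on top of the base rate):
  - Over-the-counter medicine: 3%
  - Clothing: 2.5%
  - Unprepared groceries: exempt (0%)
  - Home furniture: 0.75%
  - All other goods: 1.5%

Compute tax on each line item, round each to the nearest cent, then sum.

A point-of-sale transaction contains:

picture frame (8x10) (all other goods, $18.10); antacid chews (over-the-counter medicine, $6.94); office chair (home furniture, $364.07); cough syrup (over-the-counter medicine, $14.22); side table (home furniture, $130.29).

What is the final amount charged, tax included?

Picture frame (8x10) $18.10: all other goods → 8.25% + 1.5% county = 9.75% → $1.76
Antacid chews $6.94: over-the-counter medicine → 0% + 3% county = 3% → $0.21
Office chair $364.07: home furniture → 5.5% + 0.75% county = 6.25% → $22.75
Cough syrup $14.22: over-the-counter medicine → 0% + 3% county = 3% → $0.43
Side table $130.29: home furniture → 5.5% + 0.75% county = 6.25% → $8.14
Subtotal = $533.62; tax = $33.29; total due = $566.91

$566.91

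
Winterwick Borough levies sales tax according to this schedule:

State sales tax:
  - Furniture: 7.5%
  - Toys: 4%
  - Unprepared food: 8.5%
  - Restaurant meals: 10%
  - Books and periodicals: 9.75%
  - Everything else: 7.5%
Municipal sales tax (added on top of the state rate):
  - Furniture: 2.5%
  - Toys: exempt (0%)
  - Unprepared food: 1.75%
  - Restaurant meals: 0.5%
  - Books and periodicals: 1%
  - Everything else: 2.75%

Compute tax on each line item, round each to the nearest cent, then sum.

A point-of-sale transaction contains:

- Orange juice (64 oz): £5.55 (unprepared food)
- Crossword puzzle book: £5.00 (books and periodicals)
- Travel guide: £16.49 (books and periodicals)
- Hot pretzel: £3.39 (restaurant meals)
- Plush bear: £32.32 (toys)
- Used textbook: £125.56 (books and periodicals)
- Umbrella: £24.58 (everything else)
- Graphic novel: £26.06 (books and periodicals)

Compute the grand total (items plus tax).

Orange juice (64 oz) £5.55: unprepared food → 8.5% + 1.75% municipal = 10.25% → £0.57
Crossword puzzle book £5.00: books and periodicals → 9.75% + 1% municipal = 10.75% → £0.54
Travel guide £16.49: books and periodicals → 9.75% + 1% municipal = 10.75% → £1.77
Hot pretzel £3.39: restaurant meals → 10% + 0.5% municipal = 10.5% → £0.36
Plush bear £32.32: toys → 4% + 0% municipal = 4% → £1.29
Used textbook £125.56: books and periodicals → 9.75% + 1% municipal = 10.75% → £13.50
Umbrella £24.58: everything else → 7.5% + 2.75% municipal = 10.25% → £2.52
Graphic novel £26.06: books and periodicals → 9.75% + 1% municipal = 10.75% → £2.80
Subtotal = £238.95; tax = £23.35; total due = £262.30

£262.30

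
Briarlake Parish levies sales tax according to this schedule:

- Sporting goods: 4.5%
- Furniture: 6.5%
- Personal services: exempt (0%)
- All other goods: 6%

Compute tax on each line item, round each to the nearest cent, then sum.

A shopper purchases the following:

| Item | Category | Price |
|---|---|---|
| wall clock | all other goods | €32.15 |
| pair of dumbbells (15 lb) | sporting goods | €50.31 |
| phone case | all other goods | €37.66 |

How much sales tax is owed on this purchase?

Wall clock €32.15: all other goods → 6% → €1.93
Pair of dumbbells (15 lb) €50.31: sporting goods → 4.5% → €2.26
Phone case €37.66: all other goods → 6% → €2.26
Total tax = €1.93 + €2.26 + €2.26 = €6.45

€6.45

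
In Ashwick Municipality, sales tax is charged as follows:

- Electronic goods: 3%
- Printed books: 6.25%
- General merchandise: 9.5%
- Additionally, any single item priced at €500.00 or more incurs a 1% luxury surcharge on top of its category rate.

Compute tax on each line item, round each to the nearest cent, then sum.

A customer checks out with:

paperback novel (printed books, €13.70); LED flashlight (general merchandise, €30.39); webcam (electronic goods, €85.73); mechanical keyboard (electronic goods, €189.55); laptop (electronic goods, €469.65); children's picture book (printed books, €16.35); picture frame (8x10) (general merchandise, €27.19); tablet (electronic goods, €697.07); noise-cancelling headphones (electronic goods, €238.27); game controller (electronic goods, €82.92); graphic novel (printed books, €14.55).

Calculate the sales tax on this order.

Paperback novel €13.70: printed books → 6.25% → €0.86
LED flashlight €30.39: general merchandise → 9.5% → €2.89
Webcam €85.73: electronic goods → 3% → €2.57
Mechanical keyboard €189.55: electronic goods → 3% → €5.69
Laptop €469.65: electronic goods → 3% → €14.09
Children's picture book €16.35: printed books → 6.25% → €1.02
Picture frame (8x10) €27.19: general merchandise → 9.5% → €2.58
Tablet €697.07: electronic goods → 3% + 1% surcharge = 4% → €27.88
Noise-cancelling headphones €238.27: electronic goods → 3% → €7.15
Game controller €82.92: electronic goods → 3% → €2.49
Graphic novel €14.55: printed books → 6.25% → €0.91
Total tax = €0.86 + €2.89 + €2.57 + €5.69 + €14.09 + €1.02 + €2.58 + €27.88 + €7.15 + €2.49 + €0.91 = €68.13

€68.13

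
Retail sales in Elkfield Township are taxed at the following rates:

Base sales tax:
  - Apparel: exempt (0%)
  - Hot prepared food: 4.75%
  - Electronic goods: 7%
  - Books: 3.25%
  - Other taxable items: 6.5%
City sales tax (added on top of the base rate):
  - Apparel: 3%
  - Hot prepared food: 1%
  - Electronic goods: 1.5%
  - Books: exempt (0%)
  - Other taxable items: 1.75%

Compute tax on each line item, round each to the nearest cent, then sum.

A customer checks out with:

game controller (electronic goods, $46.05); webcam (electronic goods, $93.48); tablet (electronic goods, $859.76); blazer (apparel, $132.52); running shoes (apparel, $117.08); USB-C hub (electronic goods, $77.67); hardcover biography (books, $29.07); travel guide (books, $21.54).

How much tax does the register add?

$100.67

Game controller $46.05: electronic goods → 7% + 1.5% city = 8.5% → $3.91
Webcam $93.48: electronic goods → 7% + 1.5% city = 8.5% → $7.95
Tablet $859.76: electronic goods → 7% + 1.5% city = 8.5% → $73.08
Blazer $132.52: apparel → 0% + 3% city = 3% → $3.98
Running shoes $117.08: apparel → 0% + 3% city = 3% → $3.51
USB-C hub $77.67: electronic goods → 7% + 1.5% city = 8.5% → $6.60
Hardcover biography $29.07: books → 3.25% + 0% city = 3.25% → $0.94
Travel guide $21.54: books → 3.25% + 0% city = 3.25% → $0.70
Total tax = $3.91 + $7.95 + $73.08 + $3.98 + $3.51 + $6.60 + $0.94 + $0.70 = $100.67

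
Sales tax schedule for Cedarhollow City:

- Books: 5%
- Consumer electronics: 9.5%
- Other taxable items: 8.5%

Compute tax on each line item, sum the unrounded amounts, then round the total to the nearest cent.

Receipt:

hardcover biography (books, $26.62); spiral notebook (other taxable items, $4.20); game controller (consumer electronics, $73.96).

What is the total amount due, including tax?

Hardcover biography $26.62: books → 5% → $1.331
Spiral notebook $4.20: other taxable items → 8.5% → $0.357
Game controller $73.96: consumer electronics → 9.5% → $7.0262
Subtotal = $104.78; unrounded tax = $8.7142 → $8.71; total due = $113.49

$113.49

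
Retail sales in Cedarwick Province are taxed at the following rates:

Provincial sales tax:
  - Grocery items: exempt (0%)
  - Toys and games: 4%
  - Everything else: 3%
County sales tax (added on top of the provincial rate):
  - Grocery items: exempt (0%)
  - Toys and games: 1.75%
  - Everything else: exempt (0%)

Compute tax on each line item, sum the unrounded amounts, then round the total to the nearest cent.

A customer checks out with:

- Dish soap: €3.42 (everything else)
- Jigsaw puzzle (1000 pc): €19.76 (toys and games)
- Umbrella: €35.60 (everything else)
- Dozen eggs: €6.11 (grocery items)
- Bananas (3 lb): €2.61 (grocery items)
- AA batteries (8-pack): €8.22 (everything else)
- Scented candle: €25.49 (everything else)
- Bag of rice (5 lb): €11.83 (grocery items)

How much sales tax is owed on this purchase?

Dish soap €3.42: everything else → 3% + 0% county = 3% → €0.1026
Jigsaw puzzle (1000 pc) €19.76: toys and games → 4% + 1.75% county = 5.75% → €1.1362
Umbrella €35.60: everything else → 3% + 0% county = 3% → €1.068
Dozen eggs €6.11: grocery items → 0% + 0% county = 0% → €0.00
Bananas (3 lb) €2.61: grocery items → 0% + 0% county = 0% → €0.00
AA batteries (8-pack) €8.22: everything else → 3% + 0% county = 3% → €0.2466
Scented candle €25.49: everything else → 3% + 0% county = 3% → €0.7647
Bag of rice (5 lb) €11.83: grocery items → 0% + 0% county = 0% → €0.00
Unrounded tax sum = €3.3181 → €3.32

€3.32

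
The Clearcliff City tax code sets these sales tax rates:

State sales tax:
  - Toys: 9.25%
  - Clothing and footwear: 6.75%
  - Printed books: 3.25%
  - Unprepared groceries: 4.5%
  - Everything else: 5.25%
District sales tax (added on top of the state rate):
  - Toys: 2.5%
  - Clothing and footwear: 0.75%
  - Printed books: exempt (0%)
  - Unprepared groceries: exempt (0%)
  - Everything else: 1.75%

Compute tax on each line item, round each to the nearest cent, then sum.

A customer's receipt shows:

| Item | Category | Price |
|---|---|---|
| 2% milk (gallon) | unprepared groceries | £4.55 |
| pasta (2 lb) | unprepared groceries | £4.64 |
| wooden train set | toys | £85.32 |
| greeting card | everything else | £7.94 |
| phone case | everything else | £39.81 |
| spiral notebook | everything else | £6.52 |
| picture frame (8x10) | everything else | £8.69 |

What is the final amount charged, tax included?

2% milk (gallon) £4.55: unprepared groceries → 4.5% + 0% district = 4.5% → £0.20
Pasta (2 lb) £4.64: unprepared groceries → 4.5% + 0% district = 4.5% → £0.21
Wooden train set £85.32: toys → 9.25% + 2.5% district = 11.75% → £10.03
Greeting card £7.94: everything else → 5.25% + 1.75% district = 7% → £0.56
Phone case £39.81: everything else → 5.25% + 1.75% district = 7% → £2.79
Spiral notebook £6.52: everything else → 5.25% + 1.75% district = 7% → £0.46
Picture frame (8x10) £8.69: everything else → 5.25% + 1.75% district = 7% → £0.61
Subtotal = £157.47; tax = £14.86; total due = £172.33

£172.33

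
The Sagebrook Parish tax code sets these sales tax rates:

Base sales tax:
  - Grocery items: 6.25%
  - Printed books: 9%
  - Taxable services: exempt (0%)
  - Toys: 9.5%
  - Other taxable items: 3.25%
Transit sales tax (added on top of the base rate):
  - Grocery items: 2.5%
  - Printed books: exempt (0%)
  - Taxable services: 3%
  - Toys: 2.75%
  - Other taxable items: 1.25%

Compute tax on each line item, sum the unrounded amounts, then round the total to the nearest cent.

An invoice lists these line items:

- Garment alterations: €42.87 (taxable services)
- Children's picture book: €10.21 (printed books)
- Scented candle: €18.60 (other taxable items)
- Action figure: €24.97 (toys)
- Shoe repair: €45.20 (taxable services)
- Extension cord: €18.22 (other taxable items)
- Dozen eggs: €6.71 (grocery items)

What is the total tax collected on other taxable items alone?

Scented candle €18.60: other taxable items → 3.25% + 1.25% transit = 4.5% → €0.837
Extension cord €18.22: other taxable items → 3.25% + 1.25% transit = 4.5% → €0.8199
Tax on other taxable items: unrounded sum = €1.6569 → €1.66

€1.66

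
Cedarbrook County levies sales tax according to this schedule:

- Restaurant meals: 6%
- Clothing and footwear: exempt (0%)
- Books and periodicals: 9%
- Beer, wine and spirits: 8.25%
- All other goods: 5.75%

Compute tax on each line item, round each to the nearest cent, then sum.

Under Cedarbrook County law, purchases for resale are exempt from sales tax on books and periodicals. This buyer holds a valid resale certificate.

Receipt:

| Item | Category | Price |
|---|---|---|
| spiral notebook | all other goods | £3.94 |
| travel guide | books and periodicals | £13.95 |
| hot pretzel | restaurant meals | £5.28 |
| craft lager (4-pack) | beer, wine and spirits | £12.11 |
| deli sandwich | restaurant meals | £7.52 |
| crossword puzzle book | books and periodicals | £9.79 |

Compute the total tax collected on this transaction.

£2.00

Spiral notebook £3.94: all other goods → 5.75% → £0.23
Travel guide £13.95: books and periodicals, buyer-exempt → 0% → £0.00
Hot pretzel £5.28: restaurant meals → 6% → £0.32
Craft lager (4-pack) £12.11: beer, wine and spirits → 8.25% → £1.00
Deli sandwich £7.52: restaurant meals → 6% → £0.45
Crossword puzzle book £9.79: books and periodicals, buyer-exempt → 0% → £0.00
Total tax = £0.23 + £0.32 + £1.00 + £0.45 = £2.00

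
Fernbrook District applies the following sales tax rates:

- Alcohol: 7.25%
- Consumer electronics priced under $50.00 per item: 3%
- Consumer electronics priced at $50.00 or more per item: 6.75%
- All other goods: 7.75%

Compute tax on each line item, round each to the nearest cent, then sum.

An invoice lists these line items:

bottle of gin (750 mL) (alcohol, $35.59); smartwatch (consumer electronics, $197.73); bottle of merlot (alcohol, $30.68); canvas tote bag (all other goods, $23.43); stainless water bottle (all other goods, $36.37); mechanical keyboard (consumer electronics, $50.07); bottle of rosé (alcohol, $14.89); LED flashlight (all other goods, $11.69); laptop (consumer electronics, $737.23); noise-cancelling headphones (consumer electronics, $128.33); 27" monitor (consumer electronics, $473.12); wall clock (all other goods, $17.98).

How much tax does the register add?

Bottle of gin (750 mL) $35.59: alcohol → 7.25% → $2.58
Smartwatch $197.73: consumer electronics, $50.00 or more → 6.75% → $13.35
Bottle of merlot $30.68: alcohol → 7.25% → $2.22
Canvas tote bag $23.43: all other goods → 7.75% → $1.82
Stainless water bottle $36.37: all other goods → 7.75% → $2.82
Mechanical keyboard $50.07: consumer electronics, $50.00 or more → 6.75% → $3.38
Bottle of rosé $14.89: alcohol → 7.25% → $1.08
LED flashlight $11.69: all other goods → 7.75% → $0.91
Laptop $737.23: consumer electronics, $50.00 or more → 6.75% → $49.76
Noise-cancelling headphones $128.33: consumer electronics, $50.00 or more → 6.75% → $8.66
27" monitor $473.12: consumer electronics, $50.00 or more → 6.75% → $31.94
Wall clock $17.98: all other goods → 7.75% → $1.39
Total tax = $2.58 + $13.35 + $2.22 + $1.82 + $2.82 + $3.38 + $1.08 + $0.91 + $49.76 + $8.66 + $31.94 + $1.39 = $119.91

$119.91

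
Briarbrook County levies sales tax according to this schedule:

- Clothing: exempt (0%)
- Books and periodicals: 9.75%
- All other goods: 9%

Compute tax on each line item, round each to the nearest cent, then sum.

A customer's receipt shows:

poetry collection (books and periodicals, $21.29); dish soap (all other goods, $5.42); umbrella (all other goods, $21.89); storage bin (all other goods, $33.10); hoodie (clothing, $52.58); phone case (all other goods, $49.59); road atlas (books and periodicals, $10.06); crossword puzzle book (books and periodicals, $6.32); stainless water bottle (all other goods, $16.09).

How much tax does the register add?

Poetry collection $21.29: books and periodicals → 9.75% → $2.08
Dish soap $5.42: all other goods → 9% → $0.49
Umbrella $21.89: all other goods → 9% → $1.97
Storage bin $33.10: all other goods → 9% → $2.98
Hoodie $52.58: clothing → 0% → $0.00
Phone case $49.59: all other goods → 9% → $4.46
Road atlas $10.06: books and periodicals → 9.75% → $0.98
Crossword puzzle book $6.32: books and periodicals → 9.75% → $0.62
Stainless water bottle $16.09: all other goods → 9% → $1.45
Total tax = $2.08 + $0.49 + $1.97 + $2.98 + $4.46 + $0.98 + $0.62 + $1.45 = $15.03

$15.03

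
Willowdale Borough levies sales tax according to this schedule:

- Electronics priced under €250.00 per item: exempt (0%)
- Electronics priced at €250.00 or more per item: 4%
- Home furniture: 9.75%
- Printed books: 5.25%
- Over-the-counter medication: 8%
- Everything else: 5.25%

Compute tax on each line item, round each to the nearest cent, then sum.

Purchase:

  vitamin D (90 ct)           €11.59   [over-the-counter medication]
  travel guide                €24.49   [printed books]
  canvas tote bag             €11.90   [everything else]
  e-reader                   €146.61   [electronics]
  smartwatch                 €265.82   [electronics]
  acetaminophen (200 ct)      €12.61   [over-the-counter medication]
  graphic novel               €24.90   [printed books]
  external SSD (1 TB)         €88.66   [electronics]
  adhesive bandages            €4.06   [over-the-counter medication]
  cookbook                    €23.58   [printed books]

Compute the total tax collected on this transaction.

€17.35

Vitamin D (90 ct) €11.59: over-the-counter medication → 8% → €0.93
Travel guide €24.49: printed books → 5.25% → €1.29
Canvas tote bag €11.90: everything else → 5.25% → €0.62
E-reader €146.61: electronics, under €250.00 → 0% → €0.00
Smartwatch €265.82: electronics, €250.00 or more → 4% → €10.63
Acetaminophen (200 ct) €12.61: over-the-counter medication → 8% → €1.01
Graphic novel €24.90: printed books → 5.25% → €1.31
External SSD (1 TB) €88.66: electronics, under €250.00 → 0% → €0.00
Adhesive bandages €4.06: over-the-counter medication → 8% → €0.32
Cookbook €23.58: printed books → 5.25% → €1.24
Total tax = €0.93 + €1.29 + €0.62 + €10.63 + €1.01 + €1.31 + €0.32 + €1.24 = €17.35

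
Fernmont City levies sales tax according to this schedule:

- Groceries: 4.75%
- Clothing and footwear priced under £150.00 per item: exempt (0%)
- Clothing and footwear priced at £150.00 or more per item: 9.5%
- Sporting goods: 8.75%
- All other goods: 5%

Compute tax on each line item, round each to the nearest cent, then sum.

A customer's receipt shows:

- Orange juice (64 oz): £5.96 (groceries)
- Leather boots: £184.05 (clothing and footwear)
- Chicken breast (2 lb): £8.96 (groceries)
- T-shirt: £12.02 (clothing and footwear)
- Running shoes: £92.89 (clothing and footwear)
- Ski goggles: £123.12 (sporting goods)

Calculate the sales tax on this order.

£28.96

Orange juice (64 oz) £5.96: groceries → 4.75% → £0.28
Leather boots £184.05: clothing and footwear, £150.00 or more → 9.5% → £17.48
Chicken breast (2 lb) £8.96: groceries → 4.75% → £0.43
T-shirt £12.02: clothing and footwear, under £150.00 → 0% → £0.00
Running shoes £92.89: clothing and footwear, under £150.00 → 0% → £0.00
Ski goggles £123.12: sporting goods → 8.75% → £10.77
Total tax = £0.28 + £17.48 + £0.43 + £10.77 = £28.96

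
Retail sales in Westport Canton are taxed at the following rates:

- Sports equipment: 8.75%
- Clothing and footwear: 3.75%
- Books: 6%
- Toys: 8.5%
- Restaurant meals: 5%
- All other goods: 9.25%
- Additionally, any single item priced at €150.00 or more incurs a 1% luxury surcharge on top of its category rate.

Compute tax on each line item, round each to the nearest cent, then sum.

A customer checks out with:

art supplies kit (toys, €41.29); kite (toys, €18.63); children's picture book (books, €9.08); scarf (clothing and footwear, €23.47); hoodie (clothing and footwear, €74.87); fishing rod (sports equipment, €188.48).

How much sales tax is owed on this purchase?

€27.70

Art supplies kit €41.29: toys → 8.5% → €3.51
Kite €18.63: toys → 8.5% → €1.58
Children's picture book €9.08: books → 6% → €0.54
Scarf €23.47: clothing and footwear → 3.75% → €0.88
Hoodie €74.87: clothing and footwear → 3.75% → €2.81
Fishing rod €188.48: sports equipment → 8.75% + 1% surcharge = 9.75% → €18.38
Total tax = €3.51 + €1.58 + €0.54 + €0.88 + €2.81 + €18.38 = €27.70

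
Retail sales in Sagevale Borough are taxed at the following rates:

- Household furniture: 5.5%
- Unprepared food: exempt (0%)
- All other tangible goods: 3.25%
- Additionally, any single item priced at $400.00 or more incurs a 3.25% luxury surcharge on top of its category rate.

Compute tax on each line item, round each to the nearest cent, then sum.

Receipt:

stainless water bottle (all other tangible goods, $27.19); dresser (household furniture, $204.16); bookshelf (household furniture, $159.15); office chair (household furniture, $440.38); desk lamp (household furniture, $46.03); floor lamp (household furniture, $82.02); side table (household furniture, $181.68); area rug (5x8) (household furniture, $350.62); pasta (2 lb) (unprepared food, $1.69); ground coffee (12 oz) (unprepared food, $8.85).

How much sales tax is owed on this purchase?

Stainless water bottle $27.19: all other tangible goods → 3.25% → $0.88
Dresser $204.16: household furniture → 5.5% → $11.23
Bookshelf $159.15: household furniture → 5.5% → $8.75
Office chair $440.38: household furniture → 5.5% + 3.25% surcharge = 8.75% → $38.53
Desk lamp $46.03: household furniture → 5.5% → $2.53
Floor lamp $82.02: household furniture → 5.5% → $4.51
Side table $181.68: household furniture → 5.5% → $9.99
Area rug (5x8) $350.62: household furniture → 5.5% → $19.28
Pasta (2 lb) $1.69: unprepared food → 0% → $0.00
Ground coffee (12 oz) $8.85: unprepared food → 0% → $0.00
Total tax = $0.88 + $11.23 + $8.75 + $38.53 + $2.53 + $4.51 + $9.99 + $19.28 = $95.70

$95.70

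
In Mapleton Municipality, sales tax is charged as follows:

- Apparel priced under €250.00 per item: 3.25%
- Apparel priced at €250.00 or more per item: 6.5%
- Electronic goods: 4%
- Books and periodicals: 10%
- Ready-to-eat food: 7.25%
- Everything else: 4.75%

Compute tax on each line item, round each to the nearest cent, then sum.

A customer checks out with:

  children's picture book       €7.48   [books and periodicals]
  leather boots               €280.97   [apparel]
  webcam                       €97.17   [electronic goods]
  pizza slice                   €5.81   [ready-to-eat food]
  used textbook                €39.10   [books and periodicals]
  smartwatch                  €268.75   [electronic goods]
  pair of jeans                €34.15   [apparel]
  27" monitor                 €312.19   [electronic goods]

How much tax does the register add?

€51.58

Children's picture book €7.48: books and periodicals → 10% → €0.75
Leather boots €280.97: apparel, €250.00 or more → 6.5% → €18.26
Webcam €97.17: electronic goods → 4% → €3.89
Pizza slice €5.81: ready-to-eat food → 7.25% → €0.42
Used textbook €39.10: books and periodicals → 10% → €3.91
Smartwatch €268.75: electronic goods → 4% → €10.75
Pair of jeans €34.15: apparel, under €250.00 → 3.25% → €1.11
27" monitor €312.19: electronic goods → 4% → €12.49
Total tax = €0.75 + €18.26 + €3.89 + €0.42 + €3.91 + €10.75 + €1.11 + €12.49 = €51.58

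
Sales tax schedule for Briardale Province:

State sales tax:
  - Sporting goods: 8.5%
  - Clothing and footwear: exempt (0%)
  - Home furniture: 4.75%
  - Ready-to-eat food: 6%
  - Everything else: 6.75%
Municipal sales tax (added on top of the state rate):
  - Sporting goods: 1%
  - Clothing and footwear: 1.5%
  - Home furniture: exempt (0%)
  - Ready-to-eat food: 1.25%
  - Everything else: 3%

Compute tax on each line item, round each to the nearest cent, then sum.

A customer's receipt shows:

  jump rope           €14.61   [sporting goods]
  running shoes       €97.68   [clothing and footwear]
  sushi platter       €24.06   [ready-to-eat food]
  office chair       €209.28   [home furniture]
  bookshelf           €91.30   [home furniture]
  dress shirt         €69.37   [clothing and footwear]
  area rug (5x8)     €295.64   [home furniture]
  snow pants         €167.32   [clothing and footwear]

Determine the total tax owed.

€36.47

Jump rope €14.61: sporting goods → 8.5% + 1% municipal = 9.5% → €1.39
Running shoes €97.68: clothing and footwear → 0% + 1.5% municipal = 1.5% → €1.47
Sushi platter €24.06: ready-to-eat food → 6% + 1.25% municipal = 7.25% → €1.74
Office chair €209.28: home furniture → 4.75% + 0% municipal = 4.75% → €9.94
Bookshelf €91.30: home furniture → 4.75% + 0% municipal = 4.75% → €4.34
Dress shirt €69.37: clothing and footwear → 0% + 1.5% municipal = 1.5% → €1.04
Area rug (5x8) €295.64: home furniture → 4.75% + 0% municipal = 4.75% → €14.04
Snow pants €167.32: clothing and footwear → 0% + 1.5% municipal = 1.5% → €2.51
Total tax = €1.39 + €1.47 + €1.74 + €9.94 + €4.34 + €1.04 + €14.04 + €2.51 = €36.47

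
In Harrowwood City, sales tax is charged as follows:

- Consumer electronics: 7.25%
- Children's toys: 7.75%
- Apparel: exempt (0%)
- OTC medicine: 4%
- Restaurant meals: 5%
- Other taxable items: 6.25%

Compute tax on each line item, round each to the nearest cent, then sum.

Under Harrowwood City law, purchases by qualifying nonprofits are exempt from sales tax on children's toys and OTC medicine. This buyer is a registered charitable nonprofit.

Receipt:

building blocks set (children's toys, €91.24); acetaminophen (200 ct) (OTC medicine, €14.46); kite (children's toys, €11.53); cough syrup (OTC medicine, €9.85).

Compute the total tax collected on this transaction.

€0.00

Building blocks set €91.24: children's toys, buyer-exempt → 0% → €0.00
Acetaminophen (200 ct) €14.46: OTC medicine, buyer-exempt → 0% → €0.00
Kite €11.53: children's toys, buyer-exempt → 0% → €0.00
Cough syrup €9.85: OTC medicine, buyer-exempt → 0% → €0.00
Total tax = €0.00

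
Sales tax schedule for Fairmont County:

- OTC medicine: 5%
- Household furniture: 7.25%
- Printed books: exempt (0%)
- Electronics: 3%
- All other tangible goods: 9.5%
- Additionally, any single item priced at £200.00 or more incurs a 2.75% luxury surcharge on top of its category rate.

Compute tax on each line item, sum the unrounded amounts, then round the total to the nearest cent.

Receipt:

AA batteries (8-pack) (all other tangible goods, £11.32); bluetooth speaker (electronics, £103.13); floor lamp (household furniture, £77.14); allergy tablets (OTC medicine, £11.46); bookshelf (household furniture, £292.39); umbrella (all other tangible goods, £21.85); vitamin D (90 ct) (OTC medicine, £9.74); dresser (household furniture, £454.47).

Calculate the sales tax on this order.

£87.58

AA batteries (8-pack) £11.32: all other tangible goods → 9.5% → £1.0754
Bluetooth speaker £103.13: electronics → 3% → £3.0939
Floor lamp £77.14: household furniture → 7.25% → £5.59265
Allergy tablets £11.46: OTC medicine → 5% → £0.573
Bookshelf £292.39: household furniture → 7.25% + 2.75% surcharge = 10% → £29.239
Umbrella £21.85: all other tangible goods → 9.5% → £2.07575
Vitamin D (90 ct) £9.74: OTC medicine → 5% → £0.487
Dresser £454.47: household furniture → 7.25% + 2.75% surcharge = 10% → £45.447
Unrounded tax sum = £87.5837 → £87.58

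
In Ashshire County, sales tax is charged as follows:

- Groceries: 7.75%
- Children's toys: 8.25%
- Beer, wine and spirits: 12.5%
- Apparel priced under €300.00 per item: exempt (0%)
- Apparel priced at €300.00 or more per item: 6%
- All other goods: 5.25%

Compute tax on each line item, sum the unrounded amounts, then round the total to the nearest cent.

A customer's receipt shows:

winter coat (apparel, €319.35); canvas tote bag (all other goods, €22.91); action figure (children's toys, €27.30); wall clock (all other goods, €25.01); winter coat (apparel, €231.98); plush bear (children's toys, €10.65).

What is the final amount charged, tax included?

€662.01

Winter coat €319.35: apparel, €300.00 or more → 6% → €19.161
Canvas tote bag €22.91: all other goods → 5.25% → €1.202775
Action figure €27.30: children's toys → 8.25% → €2.25225
Wall clock €25.01: all other goods → 5.25% → €1.313025
Winter coat €231.98: apparel, under €300.00 → 0% → €0.00
Plush bear €10.65: children's toys → 8.25% → €0.878625
Subtotal = €637.20; unrounded tax = €24.807675 → €24.81; total due = €662.01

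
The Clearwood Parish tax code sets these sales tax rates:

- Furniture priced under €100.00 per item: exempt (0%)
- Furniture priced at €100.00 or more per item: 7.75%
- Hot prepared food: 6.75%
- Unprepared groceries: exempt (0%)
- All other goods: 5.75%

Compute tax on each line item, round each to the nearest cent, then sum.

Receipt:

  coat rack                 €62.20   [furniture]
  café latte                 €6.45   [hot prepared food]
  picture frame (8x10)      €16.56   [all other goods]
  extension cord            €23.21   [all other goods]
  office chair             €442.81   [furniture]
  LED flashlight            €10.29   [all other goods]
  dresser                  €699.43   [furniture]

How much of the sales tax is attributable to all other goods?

Picture frame (8x10) €16.56: all other goods → 5.75% → €0.95
Extension cord €23.21: all other goods → 5.75% → €1.33
LED flashlight €10.29: all other goods → 5.75% → €0.59
Tax on all other goods = €0.95 + €1.33 + €0.59 = €2.87

€2.87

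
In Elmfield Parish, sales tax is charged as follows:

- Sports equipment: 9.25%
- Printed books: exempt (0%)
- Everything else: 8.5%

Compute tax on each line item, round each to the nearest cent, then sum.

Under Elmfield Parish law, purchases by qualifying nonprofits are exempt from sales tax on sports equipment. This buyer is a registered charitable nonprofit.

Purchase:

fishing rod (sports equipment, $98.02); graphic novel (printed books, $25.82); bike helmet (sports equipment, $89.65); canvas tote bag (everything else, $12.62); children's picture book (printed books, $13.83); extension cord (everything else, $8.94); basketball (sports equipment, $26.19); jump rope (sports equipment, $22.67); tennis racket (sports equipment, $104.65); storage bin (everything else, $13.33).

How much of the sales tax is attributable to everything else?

$2.96

Canvas tote bag $12.62: everything else → 8.5% → $1.07
Extension cord $8.94: everything else → 8.5% → $0.76
Storage bin $13.33: everything else → 8.5% → $1.13
Tax on everything else = $1.07 + $0.76 + $1.13 = $2.96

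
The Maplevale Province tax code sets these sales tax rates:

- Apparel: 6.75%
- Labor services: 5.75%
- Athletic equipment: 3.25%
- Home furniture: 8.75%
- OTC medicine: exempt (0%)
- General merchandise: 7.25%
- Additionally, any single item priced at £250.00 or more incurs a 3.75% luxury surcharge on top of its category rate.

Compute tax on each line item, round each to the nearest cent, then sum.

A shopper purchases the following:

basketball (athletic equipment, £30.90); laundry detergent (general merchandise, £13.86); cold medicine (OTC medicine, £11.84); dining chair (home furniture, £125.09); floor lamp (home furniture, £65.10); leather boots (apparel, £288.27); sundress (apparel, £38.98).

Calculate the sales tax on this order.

Basketball £30.90: athletic equipment → 3.25% → £1.00
Laundry detergent £13.86: general merchandise → 7.25% → £1.00
Cold medicine £11.84: OTC medicine → 0% → £0.00
Dining chair £125.09: home furniture → 8.75% → £10.95
Floor lamp £65.10: home furniture → 8.75% → £5.70
Leather boots £288.27: apparel → 6.75% + 3.75% surcharge = 10.5% → £30.27
Sundress £38.98: apparel → 6.75% → £2.63
Total tax = £1.00 + £1.00 + £10.95 + £5.70 + £30.27 + £2.63 = £51.55

£51.55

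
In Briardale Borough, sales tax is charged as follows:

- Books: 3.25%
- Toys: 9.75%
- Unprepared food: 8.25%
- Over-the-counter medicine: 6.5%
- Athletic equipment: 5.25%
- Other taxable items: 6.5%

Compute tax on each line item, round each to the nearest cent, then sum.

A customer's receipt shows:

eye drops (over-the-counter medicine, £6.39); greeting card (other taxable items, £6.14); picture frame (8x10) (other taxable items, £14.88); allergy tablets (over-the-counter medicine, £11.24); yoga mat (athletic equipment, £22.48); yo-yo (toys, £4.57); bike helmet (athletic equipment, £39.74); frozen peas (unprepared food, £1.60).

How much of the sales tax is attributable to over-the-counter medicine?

£1.15

Eye drops £6.39: over-the-counter medicine → 6.5% → £0.42
Allergy tablets £11.24: over-the-counter medicine → 6.5% → £0.73
Tax on over-the-counter medicine = £0.42 + £0.73 = £1.15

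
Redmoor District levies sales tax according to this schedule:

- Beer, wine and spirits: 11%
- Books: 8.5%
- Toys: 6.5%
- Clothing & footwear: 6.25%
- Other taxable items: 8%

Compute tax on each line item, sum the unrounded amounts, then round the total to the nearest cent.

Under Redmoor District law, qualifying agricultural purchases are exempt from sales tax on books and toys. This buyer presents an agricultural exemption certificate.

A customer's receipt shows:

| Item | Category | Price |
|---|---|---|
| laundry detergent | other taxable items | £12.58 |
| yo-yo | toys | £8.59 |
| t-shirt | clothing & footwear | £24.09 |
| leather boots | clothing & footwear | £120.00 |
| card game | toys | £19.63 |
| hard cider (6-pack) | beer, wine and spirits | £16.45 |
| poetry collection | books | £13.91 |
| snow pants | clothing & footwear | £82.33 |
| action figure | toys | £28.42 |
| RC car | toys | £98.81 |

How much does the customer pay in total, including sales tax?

Laundry detergent £12.58: other taxable items → 8% → £1.0064
Yo-yo £8.59: toys, buyer-exempt → 0% → £0.00
T-shirt £24.09: clothing & footwear → 6.25% → £1.505625
Leather boots £120.00: clothing & footwear → 6.25% → £7.50
Card game £19.63: toys, buyer-exempt → 0% → £0.00
Hard cider (6-pack) £16.45: beer, wine and spirits → 11% → £1.8095
Poetry collection £13.91: books, buyer-exempt → 0% → £0.00
Snow pants £82.33: clothing & footwear → 6.25% → £5.145625
Action figure £28.42: toys, buyer-exempt → 0% → £0.00
RC car £98.81: toys, buyer-exempt → 0% → £0.00
Subtotal = £424.81; unrounded tax = £16.96715 → £16.97; total due = £441.78

£441.78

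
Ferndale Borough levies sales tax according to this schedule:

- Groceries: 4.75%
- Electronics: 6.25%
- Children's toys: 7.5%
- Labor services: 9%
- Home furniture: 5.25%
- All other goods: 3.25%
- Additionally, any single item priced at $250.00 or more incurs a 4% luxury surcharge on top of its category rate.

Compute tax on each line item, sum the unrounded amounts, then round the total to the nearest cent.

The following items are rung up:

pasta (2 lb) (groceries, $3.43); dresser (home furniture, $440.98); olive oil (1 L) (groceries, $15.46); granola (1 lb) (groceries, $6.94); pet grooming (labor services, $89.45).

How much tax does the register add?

Pasta (2 lb) $3.43: groceries → 4.75% → $0.162925
Dresser $440.98: home furniture → 5.25% + 4% surcharge = 9.25% → $40.79065
Olive oil (1 L) $15.46: groceries → 4.75% → $0.73435
Granola (1 lb) $6.94: groceries → 4.75% → $0.32965
Pet grooming $89.45: labor services → 9% → $8.0505
Unrounded tax sum = $50.068075 → $50.07

$50.07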